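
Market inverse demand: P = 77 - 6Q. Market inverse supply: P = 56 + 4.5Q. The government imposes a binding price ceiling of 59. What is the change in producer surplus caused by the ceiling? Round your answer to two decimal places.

-8.00

Free-market equilibrium: 77 - 6Q = 56 + 4.5Q gives Q* = 2, P* = 65.
At P = 59, sellers supply (59 - 56)/4.5 = 0.6667 while buyers want more, so the quantity traded is 0.6667 at price 59.
PS goes from (1/2)(2)(9) = 9 to 1 (computed as (59 - 56)(0.6667) - (1/2)(4.5)(0.6667)^2), a change of -8.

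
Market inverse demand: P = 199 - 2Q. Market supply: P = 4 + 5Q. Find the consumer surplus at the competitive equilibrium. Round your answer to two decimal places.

776.02

Equilibrium: 199 - 2Q = 4 + 5Q, so Q* = 27.8571 and P* = 143.2857.
The demand choke price is 199, so CS = (1/2)(Q*)(199 - P*) = (1/2)(27.8571)(55.7143) = 776.0204.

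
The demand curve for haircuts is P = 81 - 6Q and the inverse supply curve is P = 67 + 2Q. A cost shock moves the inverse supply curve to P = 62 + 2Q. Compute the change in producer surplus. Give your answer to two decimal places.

Initial equilibrium: Q_0 = 1.75, P_0 = 70.5; CS_0 = (1/2)(1.75)(10.5) = 9.1875, PS_0 = (1/2)(1.75)(3.5) = 3.0625.
New equilibrium: 81 - 6Q = 62 + 2Q gives Q_1 = 2.375, P_1 = 66.75; CS_1 = 16.9219, PS_1 = 5.6406.
Change in producer surplus = 5.6406 - 3.0625 = 2.5781.

2.58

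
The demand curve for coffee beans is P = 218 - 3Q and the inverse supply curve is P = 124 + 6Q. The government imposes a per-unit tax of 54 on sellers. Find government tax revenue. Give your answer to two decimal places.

240.00

Pre-tax equilibrium: 218 - 3Q = 124 + 6Q gives Q* = 10.4444, P* = 186.6667.
A tax on sellers shifts supply up by 54: 218 - 3Q = 124 + 6Q + 54, so Q_t = 4.4444. Buyers pay P_b = 204.6667; sellers receive P_s = P_b - 54 = 150.6667.
Tax revenue = t x Q_t = 54 x 4.4444 = 240.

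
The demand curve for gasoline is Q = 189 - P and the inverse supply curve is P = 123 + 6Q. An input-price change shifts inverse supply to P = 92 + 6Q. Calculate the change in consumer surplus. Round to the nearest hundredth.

51.56

Rewriting demand in inverse form: P = 189 - Q.
Initial equilibrium: Q_0 = 9.4286, P_0 = 179.5714; CS_0 = (1/2)(9.4286)(9.4286) = 44.449, PS_0 = (1/2)(9.4286)(56.5714) = 266.6939.
New equilibrium: 189 - Q = 92 + 6Q gives Q_1 = 13.8571, P_1 = 175.1429; CS_1 = 96.0102, PS_1 = 576.0612.
Change in consumer surplus = 96.0102 - 44.449 = 51.5612.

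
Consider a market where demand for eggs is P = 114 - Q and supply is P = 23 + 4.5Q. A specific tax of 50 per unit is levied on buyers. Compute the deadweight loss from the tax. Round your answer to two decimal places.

Pre-tax equilibrium: 114 - Q = 23 + 4.5Q gives Q* = 16.5455, P* = 97.4545.
A tax on buyers shifts demand down by 50: (114 - 50) - Q = 23 + 4.5Q, so Q_t = 7.4545. Buyers pay P_b = 106.5455; sellers receive P_s = P_b - 50 = 56.5455.
Deadweight loss is the triangle between the curves from Q_t to Q*: (1/2)(16.5455 - 7.4545)(50) = 227.2727.

227.27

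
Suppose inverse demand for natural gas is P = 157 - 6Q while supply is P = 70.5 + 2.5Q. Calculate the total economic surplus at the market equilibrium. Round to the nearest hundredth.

Setting demand equal to supply, 86.5 = 8.5Q, so Q* = 10.1765 and P* = 95.9412.
CS = (1/2)(10.1765)(61.0588) = 310.6817 and PS = (1/2)(10.1765)(25.4412) = 129.4507, so total surplus = 440.1324.

440.13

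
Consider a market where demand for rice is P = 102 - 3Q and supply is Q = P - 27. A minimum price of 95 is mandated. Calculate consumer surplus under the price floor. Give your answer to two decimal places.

8.17

Rewriting supply in inverse form: P = 27 + Q.
Without the control, 102 - 3Q = 27 + Q so Q* = 18.75 and P* = 45.75.
At the floor price 95, quantity demanded is (102 - 95)/3 = 2.3333; demand is the short side, so Q = 2.3333 trades at P = 95.
CS is the triangle under demand above 95: (1/2)(2.3333)(102 - 95) = 8.1667.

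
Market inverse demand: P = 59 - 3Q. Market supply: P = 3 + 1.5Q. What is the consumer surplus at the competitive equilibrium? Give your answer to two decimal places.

Set 59 - 3Q = 3 + 1.5Q, which gives 56 = 4.5Q, so Q* = 12.4444 and P* = 59 - 3(12.4444) = 21.6667.
The demand choke price is 59, so CS = (1/2)(Q*)(59 - P*) = (1/2)(12.4444)(37.3333) = 232.2963.

232.30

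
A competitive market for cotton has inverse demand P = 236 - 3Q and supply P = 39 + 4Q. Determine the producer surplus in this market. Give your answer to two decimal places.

1584.04

Set 236 - 3Q = 39 + 4Q, which gives 197 = 7Q, so Q* = 28.1429 and P* = 236 - 3(28.1429) = 151.5714.
PS is the area between P* and the supply curve from 0 to Q*: (1/2)(28.1429)(112.5714) = 1584.0408.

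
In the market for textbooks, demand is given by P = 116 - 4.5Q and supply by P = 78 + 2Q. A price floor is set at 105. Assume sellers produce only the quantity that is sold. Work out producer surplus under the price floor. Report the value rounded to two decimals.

Without the control, 116 - 4.5Q = 78 + 2Q so Q* = 5.8462 and P* = 89.6923.
At the floor price 105, quantity demanded is (116 - 105)/4.5 = 2.4444; demand is the short side, so Q = 2.4444 trades at P = 105.
The supply price at Q = 2.4444 is 82.8889. PS is the trapezoid between 105 and supply over [0, 2.4444]: (1/2)[(105 - 78) + (105 - 82.8889)](2.4444) = 60.0247.

60.02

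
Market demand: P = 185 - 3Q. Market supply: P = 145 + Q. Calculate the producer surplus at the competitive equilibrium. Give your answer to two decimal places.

50.00

Set 185 - 3Q = 145 + Q, which gives 40 = 4Q, so Q* = 10 and P* = 185 - 3(10) = 155.
Producer surplus is the triangle above supply below P*: (1/2)(10)(155 - 145) = (1/2)(10)(10) = 50.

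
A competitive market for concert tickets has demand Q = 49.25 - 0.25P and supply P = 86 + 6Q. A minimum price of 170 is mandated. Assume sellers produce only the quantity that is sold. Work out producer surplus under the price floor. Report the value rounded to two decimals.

430.31

Rewriting demand in inverse form: P = 197 - 4Q.
Without the control, 197 - 4Q = 86 + 6Q so Q* = 11.1 and P* = 152.6.
At the floor price 170, quantity demanded is (197 - 170)/4 = 6.75; demand is the short side, so Q = 6.75 trades at P = 170.
The supply price at Q = 6.75 is 126.5. PS is the trapezoid between 170 and supply over [0, 6.75]: (1/2)[(170 - 86) + (170 - 126.5)](6.75) = 430.3125.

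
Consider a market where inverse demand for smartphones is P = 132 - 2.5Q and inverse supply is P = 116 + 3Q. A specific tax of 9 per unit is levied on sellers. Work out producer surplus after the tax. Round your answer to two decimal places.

2.43

Pre-tax equilibrium: 132 - 2.5Q = 116 + 3Q gives Q* = 2.9091, P* = 124.7273.
A tax on sellers shifts supply up by 9: 132 - 2.5Q = 116 + 3Q + 9, so Q_t = 1.2727. Buyers pay P_b = 128.8182; sellers receive P_s = P_b - 9 = 119.8182.
PS = (1/2)(Q_t)(P_s - 116) = (1/2)(1.2727)(3.8182) = 2.4298.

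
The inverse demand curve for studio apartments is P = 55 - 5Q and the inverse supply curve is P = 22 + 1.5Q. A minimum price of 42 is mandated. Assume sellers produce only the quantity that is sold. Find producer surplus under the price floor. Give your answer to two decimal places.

Without the control, 55 - 5Q = 22 + 1.5Q so Q* = 5.0769 and P* = 29.6154.
At P = 42, buyers demand (55 - 42)/5 = 2.6 while sellers would supply more, so the quantity traded is 2.6 at price 42.
The supply price at Q = 2.6 is 25.9. PS is the trapezoid between 42 and supply over [0, 2.6]: (1/2)[(42 - 22) + (42 - 25.9)](2.6) = 46.93.

46.93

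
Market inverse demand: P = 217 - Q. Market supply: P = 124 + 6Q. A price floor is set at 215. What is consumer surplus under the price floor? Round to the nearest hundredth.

Free-market equilibrium: 217 - Q = 124 + 6Q gives Q* = 13.2857, P* = 203.7143.
At the floor price 215, quantity demanded is (217 - 215)/1 = 2; demand is the short side, so Q = 2 trades at P = 215.
CS is the triangle under demand above 215: (1/2)(2)(217 - 215) = 2.

2.00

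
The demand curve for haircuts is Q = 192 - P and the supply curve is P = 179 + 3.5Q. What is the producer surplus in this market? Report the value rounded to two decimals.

Rewriting demand in inverse form: P = 192 - Q.
Equilibrium: 192 - Q = 179 + 3.5Q, so Q* = 2.8889 and P* = 189.1111.
The supply curve's price intercept is 179, so PS = (1/2)(Q*)(P* - 179) = (1/2)(2.8889)(10.1111) = 14.6049.

14.60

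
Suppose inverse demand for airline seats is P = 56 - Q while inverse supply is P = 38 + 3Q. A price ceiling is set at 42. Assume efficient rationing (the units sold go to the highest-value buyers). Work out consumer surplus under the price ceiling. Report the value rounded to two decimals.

Without the control, 56 - Q = 38 + 3Q so Q* = 4.5 and P* = 51.5.
At the ceiling price 42, quantity supplied is (42 - 38)/3 = 1.3333; supply is the short side, so Q = 1.3333 trades at P = 42.
The demand price at Q = 1.3333 is 54.6667. CS is the trapezoid between demand and 42 over [0, 1.3333]: (1/2)[(56 - 42) + (54.6667 - 42)](1.3333) = 17.7778.

17.78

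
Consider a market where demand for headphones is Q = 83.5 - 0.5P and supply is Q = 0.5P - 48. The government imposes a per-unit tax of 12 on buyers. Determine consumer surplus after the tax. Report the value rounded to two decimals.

Rewriting demand in inverse form: P = 167 - 2Q.
Rewriting supply in inverse form: P = 96 + 2Q.
Pre-tax equilibrium: 167 - 2Q = 96 + 2Q gives Q* = 17.75, P* = 131.5.
With the tax, buyers' net willingness to pay falls by 12: (167 - 12) - 2Q = 96 + 2Q, so Q_t = 14.75. Buyers pay P_b = 137.5; sellers receive P_s = P_b - 12 = 125.5.
CS = (1/2)(Q_t)(167 - P_b) = (1/2)(14.75)(29.5) = 217.5625.

217.56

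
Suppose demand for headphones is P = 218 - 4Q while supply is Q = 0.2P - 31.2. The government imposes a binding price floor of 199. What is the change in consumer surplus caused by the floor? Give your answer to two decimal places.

Rewriting supply in inverse form: P = 156 + 5Q.
Without the control, 218 - 4Q = 156 + 5Q so Q* = 6.8889 and P* = 190.4444.
At P = 199, buyers demand (218 - 199)/4 = 4.75 while sellers would supply more, so the quantity traded is 4.75 at price 199.
CS goes from (1/2)(6.8889)(27.5556) = 94.9136 to 45.125 (computed as (218 - 199)(4.75) - (1/2)(4)(4.75)^2), a change of -49.7886.

-49.79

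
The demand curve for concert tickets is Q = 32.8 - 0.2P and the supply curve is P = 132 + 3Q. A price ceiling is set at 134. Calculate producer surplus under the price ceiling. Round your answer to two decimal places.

0.67

Rewriting demand in inverse form: P = 164 - 5Q.
Without the control, 164 - 5Q = 132 + 3Q so Q* = 4 and P* = 144.
At P = 134, sellers supply (134 - 132)/3 = 0.6667 while buyers want more, so the quantity traded is 0.6667 at price 134.
PS is the triangle above supply below 134: (1/2)(0.6667)(134 - 132) = 0.6667.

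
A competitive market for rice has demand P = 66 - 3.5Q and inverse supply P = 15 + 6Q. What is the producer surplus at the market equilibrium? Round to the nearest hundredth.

Set 66 - 3.5Q = 15 + 6Q, which gives 51 = 9.5Q, so Q* = 5.3684 and P* = 66 - 3.5(5.3684) = 47.2105.
The supply curve's price intercept is 15, so PS = (1/2)(Q*)(P* - 15) = (1/2)(5.3684)(32.2105) = 86.4598.

86.46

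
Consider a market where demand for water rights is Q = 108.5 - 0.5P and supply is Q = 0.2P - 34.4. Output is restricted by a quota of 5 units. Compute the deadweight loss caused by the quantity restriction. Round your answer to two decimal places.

Rewriting demand in inverse form: P = 217 - 2Q.
Rewriting supply in inverse form: P = 172 + 5Q.
Without the quota, 217 - 2Q = 172 + 5Q gives Q* = 6.4286.
At Q = 5 the demand price is 217 - 2(5) = 207 and the supply price is 172 + 5(5) = 197.
DWL = (1/2)(gap between curves at 5) x (Q* - 5) = (1/2)(10)(1.4286) = 7.1429.

7.14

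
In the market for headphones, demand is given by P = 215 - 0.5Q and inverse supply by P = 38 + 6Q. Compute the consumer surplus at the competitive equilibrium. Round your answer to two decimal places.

Equilibrium: 215 - 0.5Q = 38 + 6Q, so Q* = 27.2308 and P* = 201.3846.
Consumer surplus is the triangle under demand above P*: (1/2)(27.2308)(215 - 201.3846) = (1/2)(27.2308)(13.6154) = 185.3787.

185.38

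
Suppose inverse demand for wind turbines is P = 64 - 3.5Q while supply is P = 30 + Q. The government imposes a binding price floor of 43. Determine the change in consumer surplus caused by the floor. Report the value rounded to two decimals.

-36.90

Without the control, 64 - 3.5Q = 30 + Q so Q* = 7.5556 and P* = 37.5556.
At P = 43, buyers demand (64 - 43)/3.5 = 6 while sellers would supply more, so the quantity traded is 6 at price 43.
CS goes from (1/2)(7.5556)(26.4444) = 99.9012 to 63 (computed as (64 - 43)(6) - (1/2)(3.5)(6)^2), a change of -36.9012.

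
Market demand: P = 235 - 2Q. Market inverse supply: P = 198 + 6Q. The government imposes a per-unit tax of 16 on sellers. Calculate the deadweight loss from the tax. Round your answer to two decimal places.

Without the tax, 235 - 2Q = 198 + 6Q so Q* = 4.625 and P* = 225.75.
A tax on sellers shifts supply up by 16: 235 - 2Q = 198 + 6Q + 16, so Q_t = 2.625. Buyers pay P_b = 229.75; sellers receive P_s = P_b - 16 = 213.75.
The welfare triangle lost has base Q* - Q_t = 2 and height t = 16, so DWL = (1/2)(2)(16) = 16.

16.00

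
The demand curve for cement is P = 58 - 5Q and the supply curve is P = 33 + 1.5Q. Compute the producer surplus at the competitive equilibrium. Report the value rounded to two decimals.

Set 58 - 5Q = 33 + 1.5Q, which gives 25 = 6.5Q, so Q* = 3.8462 and P* = 58 - 5(3.8462) = 38.7692.
The supply curve's price intercept is 33, so PS = (1/2)(Q*)(P* - 33) = (1/2)(3.8462)(5.7692) = 11.0947.

11.09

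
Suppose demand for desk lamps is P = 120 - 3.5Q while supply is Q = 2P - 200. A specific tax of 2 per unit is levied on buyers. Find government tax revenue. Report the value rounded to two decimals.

Rewriting supply in inverse form: P = 100 + 0.5Q.
Pre-tax equilibrium: 120 - 3.5Q = 100 + 0.5Q gives Q* = 5, P* = 102.5.
With the tax, buyers' net willingness to pay falls by 2: (120 - 2) - 3.5Q = 100 + 0.5Q, so Q_t = 4.5. Buyers pay P_b = 104.25; sellers receive P_s = P_b - 2 = 102.25.
Tax revenue = t x Q_t = 2 x 4.5 = 9.

9.00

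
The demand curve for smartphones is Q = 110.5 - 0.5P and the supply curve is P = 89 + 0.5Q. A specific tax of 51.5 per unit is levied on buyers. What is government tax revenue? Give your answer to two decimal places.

Rewriting demand in inverse form: P = 221 - 2Q.
Pre-tax equilibrium: 221 - 2Q = 89 + 0.5Q gives Q* = 52.8, P* = 115.4.
A tax on buyers shifts demand down by 51.5: (221 - 51.5) - 2Q = 89 + 0.5Q, so Q_t = 32.2. Buyers pay P_b = 156.6; sellers receive P_s = P_b - 51.5 = 105.1.
Revenue is the tax times quantity traded: 51.5 x 32.2 = 1658.3.

1658.30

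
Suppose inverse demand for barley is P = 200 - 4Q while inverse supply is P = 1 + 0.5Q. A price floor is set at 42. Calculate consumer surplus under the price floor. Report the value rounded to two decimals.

3120.50

Free-market equilibrium: 200 - 4Q = 1 + 0.5Q gives Q* = 44.2222, P* = 23.1111.
At P = 42, buyers demand (200 - 42)/4 = 39.5 while sellers would supply more, so the quantity traded is 39.5 at price 42.
CS is the triangle under demand above 42: (1/2)(39.5)(200 - 42) = 3120.5.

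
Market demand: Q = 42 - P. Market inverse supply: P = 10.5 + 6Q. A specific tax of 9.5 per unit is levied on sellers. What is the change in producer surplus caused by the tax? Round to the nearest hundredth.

-31.12

Rewriting demand in inverse form: P = 42 - Q.
Pre-tax equilibrium: 42 - Q = 10.5 + 6Q gives Q* = 4.5, P* = 37.5.
A tax on sellers shifts supply up by 9.5: 42 - Q = 10.5 + 6Q + 9.5, so Q_t = 3.1429. Buyers pay P_b = 38.8571; sellers receive P_s = P_b - 9.5 = 29.3571.
PS falls from (1/2)(4.5)(27) = 60.75 to (1/2)(3.1429)(18.8571) = 29.6327, a change of -31.1173.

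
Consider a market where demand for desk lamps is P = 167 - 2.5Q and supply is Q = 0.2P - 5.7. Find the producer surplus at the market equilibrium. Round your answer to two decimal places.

Rewriting supply in inverse form: P = 28.5 + 5Q.
Equilibrium: 167 - 2.5Q = 28.5 + 5Q, so Q* = 18.4667 and P* = 120.8333.
The supply curve's price intercept is 28.5, so PS = (1/2)(Q*)(P* - 28.5) = (1/2)(18.4667)(92.3333) = 852.5444.

852.54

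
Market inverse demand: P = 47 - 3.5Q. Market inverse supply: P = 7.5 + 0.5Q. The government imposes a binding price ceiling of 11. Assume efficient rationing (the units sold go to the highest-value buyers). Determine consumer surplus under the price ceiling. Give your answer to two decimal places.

Free-market equilibrium: 47 - 3.5Q = 7.5 + 0.5Q gives Q* = 9.875, P* = 12.4375.
At P = 11, sellers supply (11 - 7.5)/0.5 = 7 while buyers want more, so the quantity traded is 7 at price 11.
The demand price at Q = 7 is 22.5. CS is the trapezoid between demand and 11 over [0, 7]: (1/2)[(47 - 11) + (22.5 - 11)](7) = 166.25.

166.25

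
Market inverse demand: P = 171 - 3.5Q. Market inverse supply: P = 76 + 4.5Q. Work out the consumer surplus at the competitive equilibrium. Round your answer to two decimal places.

Setting demand equal to supply, 95 = 8Q, so Q* = 11.875 and P* = 129.4375.
The demand choke price is 171, so CS = (1/2)(Q*)(171 - P*) = (1/2)(11.875)(41.5625) = 246.7773.

246.78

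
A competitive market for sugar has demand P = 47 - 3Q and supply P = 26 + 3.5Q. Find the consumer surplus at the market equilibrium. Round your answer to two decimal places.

Set 47 - 3Q = 26 + 3.5Q, which gives 21 = 6.5Q, so Q* = 3.2308 and P* = 47 - 3(3.2308) = 37.3077.
CS is the area between the demand curve and P* from 0 to Q*: (1/2)(3.2308)(9.6923) = 15.6568.

15.66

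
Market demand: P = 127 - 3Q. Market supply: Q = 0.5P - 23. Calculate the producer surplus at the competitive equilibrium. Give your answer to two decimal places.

262.44

Rewriting supply in inverse form: P = 46 + 2Q.
Setting demand equal to supply, 81 = 5Q, so Q* = 16.2 and P* = 78.4.
PS is the area between P* and the supply curve from 0 to Q*: (1/2)(16.2)(32.4) = 262.44.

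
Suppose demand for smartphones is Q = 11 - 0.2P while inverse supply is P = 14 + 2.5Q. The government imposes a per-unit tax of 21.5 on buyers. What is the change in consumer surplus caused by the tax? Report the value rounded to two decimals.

Rewriting demand in inverse form: P = 55 - 5Q.
Pre-tax equilibrium: 55 - 5Q = 14 + 2.5Q gives Q* = 5.4667, P* = 27.6667.
A tax on buyers shifts demand down by 21.5: (55 - 21.5) - 5Q = 14 + 2.5Q, so Q_t = 2.6. Buyers pay P_b = 42; sellers receive P_s = P_b - 21.5 = 20.5.
Consumers lose the trapezoid between P* and P_b out to Q_t plus the triangle from Q_t to Q*: change in CS = 16.9 - 74.7111 = -57.8111.

-57.81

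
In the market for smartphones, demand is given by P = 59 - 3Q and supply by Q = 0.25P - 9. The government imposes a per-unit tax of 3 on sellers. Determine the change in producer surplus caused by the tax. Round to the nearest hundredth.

Rewriting supply in inverse form: P = 36 + 4Q.
Pre-tax equilibrium: 59 - 3Q = 36 + 4Q gives Q* = 3.2857, P* = 49.1429.
A tax on sellers shifts supply up by 3: 59 - 3Q = 36 + 4Q + 3, so Q_t = 2.8571. Buyers pay P_b = 50.4286; sellers receive P_s = P_b - 3 = 47.4286.
Producers lose the trapezoid between P_s and P* out to Q_t plus the triangle from Q_t to Q*: change in PS = 16.3265 - 21.5918 = -5.2653.

-5.27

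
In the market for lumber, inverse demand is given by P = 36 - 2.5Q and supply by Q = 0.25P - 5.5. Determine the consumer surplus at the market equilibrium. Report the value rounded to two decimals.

Rewriting supply in inverse form: P = 22 + 4Q.
Set 36 - 2.5Q = 22 + 4Q, which gives 14 = 6.5Q, so Q* = 2.1538 and P* = 36 - 2.5(2.1538) = 30.6154.
The demand choke price is 36, so CS = (1/2)(Q*)(36 - P*) = (1/2)(2.1538)(5.3846) = 5.7988.

5.80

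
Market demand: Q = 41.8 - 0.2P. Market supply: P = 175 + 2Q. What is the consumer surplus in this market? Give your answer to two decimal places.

Rewriting demand in inverse form: P = 209 - 5Q.
Set 209 - 5Q = 175 + 2Q, which gives 34 = 7Q, so Q* = 4.8571 and P* = 209 - 5(4.8571) = 184.7143.
CS is the area between the demand curve and P* from 0 to Q*: (1/2)(4.8571)(24.2857) = 58.9796.

58.98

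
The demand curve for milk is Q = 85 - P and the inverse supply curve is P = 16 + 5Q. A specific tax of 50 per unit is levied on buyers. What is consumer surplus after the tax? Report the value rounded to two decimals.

5.01

Rewriting demand in inverse form: P = 85 - Q.
Without the tax, 85 - Q = 16 + 5Q so Q* = 11.5 and P* = 73.5.
With the tax, buyers' net willingness to pay falls by 50: (85 - 50) - Q = 16 + 5Q, so Q_t = 3.1667. Buyers pay P_b = 81.8333; sellers receive P_s = P_b - 50 = 31.8333.
CS = (1/2)(Q_t)(85 - P_b) = (1/2)(3.1667)(3.1667) = 5.0139.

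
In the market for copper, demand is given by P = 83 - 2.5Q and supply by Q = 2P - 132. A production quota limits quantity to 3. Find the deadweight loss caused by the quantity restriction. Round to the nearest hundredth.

10.67

Rewriting supply in inverse form: P = 66 + 0.5Q.
Unrestricted equilibrium: Q* = (83 - 66)/(2.5 + 0.5) = 5.6667.
At Q = 3 the demand price is 83 - 2.5(3) = 75.5 and the supply price is 66 + 0.5(3) = 67.5.
Deadweight loss is the triangle between the curves from 3 to 5.6667: (1/2)(75.5 - 67.5)(5.6667 - 3) = 10.6667.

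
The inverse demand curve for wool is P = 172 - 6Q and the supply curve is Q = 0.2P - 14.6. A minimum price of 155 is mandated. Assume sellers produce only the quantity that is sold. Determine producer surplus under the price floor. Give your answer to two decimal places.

Rewriting supply in inverse form: P = 73 + 5Q.
Without the control, 172 - 6Q = 73 + 5Q so Q* = 9 and P* = 118.
At the floor price 155, quantity demanded is (172 - 155)/6 = 2.8333; demand is the short side, so Q = 2.8333 trades at P = 155.
The supply price at Q = 2.8333 is 87.1667. PS is the trapezoid between 155 and supply over [0, 2.8333]: (1/2)[(155 - 73) + (155 - 87.1667)](2.8333) = 212.2639.

212.26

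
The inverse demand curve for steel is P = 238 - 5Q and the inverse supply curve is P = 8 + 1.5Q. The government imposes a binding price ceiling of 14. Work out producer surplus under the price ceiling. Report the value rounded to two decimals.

Without the control, 238 - 5Q = 8 + 1.5Q so Q* = 35.3846 and P* = 61.0769.
At the ceiling price 14, quantity supplied is (14 - 8)/1.5 = 4; supply is the short side, so Q = 4 trades at P = 14.
PS is the triangle above supply below 14: (1/2)(4)(14 - 8) = 12.

12.00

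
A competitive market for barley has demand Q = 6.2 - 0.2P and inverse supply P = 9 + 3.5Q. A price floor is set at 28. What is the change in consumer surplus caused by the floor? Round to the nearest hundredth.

Rewriting demand in inverse form: P = 31 - 5Q.
Without the control, 31 - 5Q = 9 + 3.5Q so Q* = 2.5882 and P* = 18.0588.
At the floor price 28, quantity demanded is (31 - 28)/5 = 0.6; demand is the short side, so Q = 0.6 trades at P = 28.
CS goes from (1/2)(2.5882)(12.9412) = 16.7474 to 0.9 (computed as (31 - 28)(0.6) - (1/2)(5)(0.6)^2), a change of -15.8474.

-15.85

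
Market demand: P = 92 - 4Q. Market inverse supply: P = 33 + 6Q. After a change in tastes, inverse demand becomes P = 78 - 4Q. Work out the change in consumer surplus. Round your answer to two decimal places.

-29.12

Initial equilibrium: Q_0 = 5.9, P_0 = 68.4; CS_0 = (1/2)(5.9)(23.6) = 69.62, PS_0 = (1/2)(5.9)(35.4) = 104.43.
New equilibrium: 78 - 4Q = 33 + 6Q gives Q_1 = 4.5, P_1 = 60; CS_1 = 40.5, PS_1 = 60.75.
Change in consumer surplus = 40.5 - 69.62 = -29.12.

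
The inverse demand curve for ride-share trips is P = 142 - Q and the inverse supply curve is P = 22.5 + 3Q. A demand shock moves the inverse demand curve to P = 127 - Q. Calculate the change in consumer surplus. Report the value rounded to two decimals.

Initial equilibrium: Q_0 = 29.875, P_0 = 112.125; CS_0 = (1/2)(29.875)(29.875) = 446.2578, PS_0 = (1/2)(29.875)(89.625) = 1338.7734.
New equilibrium: 127 - Q = 22.5 + 3Q gives Q_1 = 26.125, P_1 = 100.875; CS_1 = 341.2578, PS_1 = 1023.7734.
Change in consumer surplus = 341.2578 - 446.2578 = -105.

-105.00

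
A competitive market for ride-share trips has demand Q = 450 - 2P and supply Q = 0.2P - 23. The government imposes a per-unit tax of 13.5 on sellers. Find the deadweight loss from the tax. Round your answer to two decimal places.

Rewriting demand in inverse form: P = 225 - 0.5Q.
Rewriting supply in inverse form: P = 115 + 5Q.
Pre-tax equilibrium: 225 - 0.5Q = 115 + 5Q gives Q* = 20, P* = 215.
With the tax, sellers need 13.5 more per unit: 225 - 0.5Q = 115 + 5Q + 13.5, so Q_t = 17.5455. Buyers pay P_b = 216.2273; sellers receive P_s = P_b - 13.5 = 202.7273.
Deadweight loss is the triangle between the curves from Q_t to Q*: (1/2)(20 - 17.5455)(13.5) = 16.5682.

16.57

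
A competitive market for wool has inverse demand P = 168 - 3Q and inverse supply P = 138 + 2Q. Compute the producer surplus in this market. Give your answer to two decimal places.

Equilibrium: 168 - 3Q = 138 + 2Q, so Q* = 6 and P* = 150.
The supply curve's price intercept is 138, so PS = (1/2)(Q*)(P* - 138) = (1/2)(6)(12) = 36.

36.00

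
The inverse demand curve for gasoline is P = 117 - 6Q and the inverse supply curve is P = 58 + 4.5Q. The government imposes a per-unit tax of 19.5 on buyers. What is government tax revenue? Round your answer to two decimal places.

73.36

Pre-tax equilibrium: 117 - 6Q = 58 + 4.5Q gives Q* = 5.619, P* = 83.2857.
With the tax, buyers' net willingness to pay falls by 19.5: (117 - 19.5) - 6Q = 58 + 4.5Q, so Q_t = 3.7619. Buyers pay P_b = 94.4286; sellers receive P_s = P_b - 19.5 = 74.9286.
Revenue is the tax times quantity traded: 19.5 x 3.7619 = 73.3571.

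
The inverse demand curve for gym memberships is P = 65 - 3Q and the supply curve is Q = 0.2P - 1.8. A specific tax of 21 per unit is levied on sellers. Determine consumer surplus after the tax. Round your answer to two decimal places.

Rewriting supply in inverse form: P = 9 + 5Q.
Pre-tax equilibrium: 65 - 3Q = 9 + 5Q gives Q* = 7, P* = 44.
A tax on sellers shifts supply up by 21: 65 - 3Q = 9 + 5Q + 21, so Q_t = 4.375. Buyers pay P_b = 51.875; sellers receive P_s = P_b - 21 = 30.875.
CS = (1/2)(Q_t)(65 - P_b) = (1/2)(4.375)(13.125) = 28.7109.

28.71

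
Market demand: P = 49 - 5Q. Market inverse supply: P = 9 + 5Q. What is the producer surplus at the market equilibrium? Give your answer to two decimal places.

Set 49 - 5Q = 9 + 5Q, which gives 40 = 10Q, so Q* = 4 and P* = 49 - 5(4) = 29.
The supply curve's price intercept is 9, so PS = (1/2)(Q*)(P* - 9) = (1/2)(4)(20) = 40.

40.00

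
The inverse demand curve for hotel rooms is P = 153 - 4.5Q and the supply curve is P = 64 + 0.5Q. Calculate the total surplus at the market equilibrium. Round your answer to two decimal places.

792.10

Setting demand equal to supply, 89 = 5Q, so Q* = 17.8 and P* = 72.9.
Total surplus is the full triangle between the curves from 0 to Q*: (1/2)(17.8)(153 - 64) = 792.1.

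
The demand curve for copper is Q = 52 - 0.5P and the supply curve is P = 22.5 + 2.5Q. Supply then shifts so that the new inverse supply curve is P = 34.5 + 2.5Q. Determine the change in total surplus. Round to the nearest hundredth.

-201.33

Rewriting demand in inverse form: P = 104 - 2Q.
Initial equilibrium: Q_0 = 18.1111, P_0 = 67.7778; CS_0 = (1/2)(18.1111)(36.2222) = 328.0123, PS_0 = (1/2)(18.1111)(45.2778) = 410.0154.
New equilibrium: 104 - 2Q = 34.5 + 2.5Q gives Q_1 = 15.4444, P_1 = 73.1111; CS_1 = 238.5309, PS_1 = 298.1636.
Change in total surplus = (238.5309 + 298.1636) - (328.0123 + 410.0154) = -201.3333.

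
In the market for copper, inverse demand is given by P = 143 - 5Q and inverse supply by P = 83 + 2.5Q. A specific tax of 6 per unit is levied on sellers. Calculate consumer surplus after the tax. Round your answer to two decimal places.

129.60

Pre-tax equilibrium: 143 - 5Q = 83 + 2.5Q gives Q* = 8, P* = 103.
A tax on sellers shifts supply up by 6: 143 - 5Q = 83 + 2.5Q + 6, so Q_t = 7.2. Buyers pay P_b = 107; sellers receive P_s = P_b - 6 = 101.
CS = (1/2)(Q_t)(143 - P_b) = (1/2)(7.2)(36) = 129.6.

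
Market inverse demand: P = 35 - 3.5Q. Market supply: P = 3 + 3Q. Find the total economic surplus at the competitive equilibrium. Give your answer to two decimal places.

Setting demand equal to supply, 32 = 6.5Q, so Q* = 4.9231 and P* = 17.7692.
CS = (1/2)(4.9231)(17.2308) = 42.4142 and PS = (1/2)(4.9231)(14.7692) = 36.355, so total surplus = 78.7692.

78.77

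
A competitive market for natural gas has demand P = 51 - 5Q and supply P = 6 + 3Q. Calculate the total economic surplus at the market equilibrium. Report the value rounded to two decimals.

Set 51 - 5Q = 6 + 3Q, which gives 45 = 8Q, so Q* = 5.625 and P* = 51 - 5(5.625) = 22.875.
Total surplus is the full triangle between the curves from 0 to Q*: (1/2)(5.625)(51 - 6) = 126.5625.

126.56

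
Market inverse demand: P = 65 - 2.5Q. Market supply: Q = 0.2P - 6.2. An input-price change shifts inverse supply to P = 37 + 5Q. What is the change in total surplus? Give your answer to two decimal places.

-24.80

Rewriting supply in inverse form: P = 31 + 5Q.
Initial equilibrium: Q_0 = 4.5333, P_0 = 53.6667; CS_0 = (1/2)(4.5333)(11.3333) = 25.6889, PS_0 = (1/2)(4.5333)(22.6667) = 51.3778.
New equilibrium: 65 - 2.5Q = 37 + 5Q gives Q_1 = 3.7333, P_1 = 55.6667; CS_1 = 17.4222, PS_1 = 34.8444.
Change in total surplus = (17.4222 + 34.8444) - (25.6889 + 51.3778) = -24.8.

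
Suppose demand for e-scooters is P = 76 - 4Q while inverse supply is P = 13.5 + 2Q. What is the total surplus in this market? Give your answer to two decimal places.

Set 76 - 4Q = 13.5 + 2Q, which gives 62.5 = 6Q, so Q* = 10.4167 and P* = 76 - 4(10.4167) = 34.3333.
Total surplus is the full triangle between the curves from 0 to Q*: (1/2)(10.4167)(76 - 13.5) = 325.5208.

325.52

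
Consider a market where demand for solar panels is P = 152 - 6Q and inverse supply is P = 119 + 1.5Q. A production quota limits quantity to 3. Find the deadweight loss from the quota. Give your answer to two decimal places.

7.35

Without the quota, 152 - 6Q = 119 + 1.5Q gives Q* = 4.4.
At Q = 3 the demand price is 152 - 6(3) = 134 and the supply price is 119 + 1.5(3) = 123.5.
DWL = (1/2)(gap between curves at 3) x (Q* - 3) = (1/2)(10.5)(1.4) = 7.35.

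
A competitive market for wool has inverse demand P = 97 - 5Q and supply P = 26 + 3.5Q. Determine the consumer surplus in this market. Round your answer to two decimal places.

Equilibrium: 97 - 5Q = 26 + 3.5Q, so Q* = 8.3529 and P* = 55.2353.
CS is the area between the demand curve and P* from 0 to Q*: (1/2)(8.3529)(41.7647) = 174.4291.

174.43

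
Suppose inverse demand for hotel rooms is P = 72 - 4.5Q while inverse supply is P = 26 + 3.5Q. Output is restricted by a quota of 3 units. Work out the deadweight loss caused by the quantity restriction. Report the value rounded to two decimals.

30.25

Without the quota, 72 - 4.5Q = 26 + 3.5Q gives Q* = 5.75.
At Q = 3 the demand price is 72 - 4.5(3) = 58.5 and the supply price is 26 + 3.5(3) = 36.5.
Deadweight loss is the triangle between the curves from 3 to 5.75: (1/2)(58.5 - 36.5)(5.75 - 3) = 30.25.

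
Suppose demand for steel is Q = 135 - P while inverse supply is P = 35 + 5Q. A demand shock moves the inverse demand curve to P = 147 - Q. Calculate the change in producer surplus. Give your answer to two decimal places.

Rewriting demand in inverse form: P = 135 - Q.
Initial equilibrium: Q_0 = 16.6667, P_0 = 118.3333; CS_0 = (1/2)(16.6667)(16.6667) = 138.8889, PS_0 = (1/2)(16.6667)(83.3333) = 694.4444.
New equilibrium: 147 - Q = 35 + 5Q gives Q_1 = 18.6667, P_1 = 128.3333; CS_1 = 174.2222, PS_1 = 871.1111.
Change in producer surplus = 871.1111 - 694.4444 = 176.6667.

176.67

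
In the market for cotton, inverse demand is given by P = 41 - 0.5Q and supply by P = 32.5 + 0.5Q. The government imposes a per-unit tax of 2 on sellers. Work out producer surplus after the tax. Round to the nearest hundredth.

Without the tax, 41 - 0.5Q = 32.5 + 0.5Q so Q* = 8.5 and P* = 36.75.
A tax on sellers shifts supply up by 2: 41 - 0.5Q = 32.5 + 0.5Q + 2, so Q_t = 6.5. Buyers pay P_b = 37.75; sellers receive P_s = P_b - 2 = 35.75.
Producer surplus is the triangle above supply below P_s: (1/2)(6.5)(35.75 - 32.5) = 10.5625.

10.56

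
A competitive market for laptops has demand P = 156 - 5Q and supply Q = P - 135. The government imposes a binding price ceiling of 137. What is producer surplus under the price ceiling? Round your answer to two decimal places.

Rewriting supply in inverse form: P = 135 + Q.
Without the control, 156 - 5Q = 135 + Q so Q* = 3.5 and P* = 138.5.
At P = 137, sellers supply (137 - 135)/1 = 2 while buyers want more, so the quantity traded is 2 at price 137.
PS is the triangle above supply below 137: (1/2)(2)(137 - 135) = 2.

2.00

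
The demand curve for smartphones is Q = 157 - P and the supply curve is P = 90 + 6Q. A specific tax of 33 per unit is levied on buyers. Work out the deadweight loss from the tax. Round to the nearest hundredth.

77.79

Rewriting demand in inverse form: P = 157 - Q.
Without the tax, 157 - Q = 90 + 6Q so Q* = 9.5714 and P* = 147.4286.
With the tax, buyers' net willingness to pay falls by 33: (157 - 33) - Q = 90 + 6Q, so Q_t = 4.8571. Buyers pay P_b = 152.1429; sellers receive P_s = P_b - 33 = 119.1429.
The welfare triangle lost has base Q* - Q_t = 4.7143 and height t = 33, so DWL = (1/2)(4.7143)(33) = 77.7857.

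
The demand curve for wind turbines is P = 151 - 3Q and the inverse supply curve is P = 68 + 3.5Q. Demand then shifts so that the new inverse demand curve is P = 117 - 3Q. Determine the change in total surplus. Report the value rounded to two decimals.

Initial equilibrium: Q_0 = 12.7692, P_0 = 112.6923; CS_0 = (1/2)(12.7692)(38.3077) = 244.5799, PS_0 = (1/2)(12.7692)(44.6923) = 285.3432.
New equilibrium: 117 - 3Q = 68 + 3.5Q gives Q_1 = 7.5385, P_1 = 94.3846; CS_1 = 85.2426, PS_1 = 99.4497.
Change in total surplus = (85.2426 + 99.4497) - (244.5799 + 285.3432) = -345.2308.

-345.23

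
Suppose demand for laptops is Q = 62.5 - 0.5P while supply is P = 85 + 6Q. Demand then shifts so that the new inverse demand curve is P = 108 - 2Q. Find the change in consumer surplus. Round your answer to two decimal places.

Rewriting demand in inverse form: P = 125 - 2Q.
Initial equilibrium: Q_0 = 5, P_0 = 115; CS_0 = (1/2)(5)(10) = 25, PS_0 = (1/2)(5)(30) = 75.
New equilibrium: 108 - 2Q = 85 + 6Q gives Q_1 = 2.875, P_1 = 102.25; CS_1 = 8.2656, PS_1 = 24.7969.
Change in consumer surplus = 8.2656 - 25 = -16.7344.

-16.73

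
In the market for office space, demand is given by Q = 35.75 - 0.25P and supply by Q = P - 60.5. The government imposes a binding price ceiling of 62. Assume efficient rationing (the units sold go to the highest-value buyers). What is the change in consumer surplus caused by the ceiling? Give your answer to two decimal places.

-427.50

Rewriting demand in inverse form: P = 143 - 4Q.
Rewriting supply in inverse form: P = 60.5 + Q.
Free-market equilibrium: 143 - 4Q = 60.5 + Q gives Q* = 16.5, P* = 77.
At P = 62, sellers supply (62 - 60.5)/1 = 1.5 while buyers want more, so the quantity traded is 1.5 at price 62.
CS goes from (1/2)(16.5)(66) = 544.5 to 117 (computed as (143 - 62)(1.5) - (1/2)(4)(1.5)^2), a change of -427.5.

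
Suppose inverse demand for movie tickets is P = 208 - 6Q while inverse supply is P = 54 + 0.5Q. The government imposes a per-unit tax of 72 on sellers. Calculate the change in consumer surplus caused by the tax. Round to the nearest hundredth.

-1206.53

Without the tax, 208 - 6Q = 54 + 0.5Q so Q* = 23.6923 and P* = 65.8462.
With the tax, sellers need 72 more per unit: 208 - 6Q = 54 + 0.5Q + 72, so Q_t = 12.6154. Buyers pay P_b = 132.3077; sellers receive P_s = P_b - 72 = 60.3077.
Consumers lose the trapezoid between P* and P_b out to Q_t plus the triangle from Q_t to Q*: change in CS = 477.4438 - 1683.9763 = -1206.5325.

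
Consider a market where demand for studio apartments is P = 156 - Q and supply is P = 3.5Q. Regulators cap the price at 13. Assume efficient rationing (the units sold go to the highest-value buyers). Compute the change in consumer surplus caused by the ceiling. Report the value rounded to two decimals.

Free-market equilibrium: 156 - Q = 3.5Q gives Q* = 34.6667, P* = 121.3333.
At P = 13, sellers supply (13 - 0)/3.5 = 3.7143 while buyers want more, so the quantity traded is 3.7143 at price 13.
CS goes from (1/2)(34.6667)(34.6667) = 600.8889 to 524.2449 (computed as (156 - 13)(3.7143) - (1/2)(1)(3.7143)^2), a change of -76.644.

-76.64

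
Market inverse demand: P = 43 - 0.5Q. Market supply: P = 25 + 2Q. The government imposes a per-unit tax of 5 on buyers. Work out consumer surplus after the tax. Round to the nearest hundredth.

6.76

Without the tax, 43 - 0.5Q = 25 + 2Q so Q* = 7.2 and P* = 39.4.
With the tax, buyers' net willingness to pay falls by 5: (43 - 5) - 0.5Q = 25 + 2Q, so Q_t = 5.2. Buyers pay P_b = 40.4; sellers receive P_s = P_b - 5 = 35.4.
Consumer surplus is the triangle under demand above P_b: (1/2)(5.2)(43 - 40.4) = 6.76.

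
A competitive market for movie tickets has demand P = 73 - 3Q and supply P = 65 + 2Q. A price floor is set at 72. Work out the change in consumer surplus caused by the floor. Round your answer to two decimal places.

Without the control, 73 - 3Q = 65 + 2Q so Q* = 1.6 and P* = 68.2.
At P = 72, buyers demand (73 - 72)/3 = 0.3333 while sellers would supply more, so the quantity traded is 0.3333 at price 72.
CS goes from (1/2)(1.6)(4.8) = 3.84 to 0.1667 (computed as (73 - 72)(0.3333) - (1/2)(3)(0.3333)^2), a change of -3.6733.

-3.67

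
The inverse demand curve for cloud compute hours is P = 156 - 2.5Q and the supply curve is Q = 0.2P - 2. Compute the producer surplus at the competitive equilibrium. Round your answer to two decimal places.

Rewriting supply in inverse form: P = 10 + 5Q.
Equilibrium: 156 - 2.5Q = 10 + 5Q, so Q* = 19.4667 and P* = 107.3333.
The supply curve's price intercept is 10, so PS = (1/2)(Q*)(P* - 10) = (1/2)(19.4667)(97.3333) = 947.3778.

947.38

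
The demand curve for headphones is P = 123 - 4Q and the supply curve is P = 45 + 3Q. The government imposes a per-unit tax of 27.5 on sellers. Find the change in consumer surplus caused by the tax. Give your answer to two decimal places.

-144.23

Without the tax, 123 - 4Q = 45 + 3Q so Q* = 11.1429 and P* = 78.4286.
A tax on sellers shifts supply up by 27.5: 123 - 4Q = 45 + 3Q + 27.5, so Q_t = 7.2143. Buyers pay P_b = 94.1429; sellers receive P_s = P_b - 27.5 = 66.6429.
Consumers lose the trapezoid between P* and P_b out to Q_t plus the triangle from Q_t to Q*: change in CS = 104.0918 - 248.3265 = -144.2347.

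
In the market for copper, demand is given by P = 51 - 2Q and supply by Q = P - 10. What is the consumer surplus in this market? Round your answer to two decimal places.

Rewriting supply in inverse form: P = 10 + Q.
Equilibrium: 51 - 2Q = 10 + Q, so Q* = 13.6667 and P* = 23.6667.
CS is the area between the demand curve and P* from 0 to Q*: (1/2)(13.6667)(27.3333) = 186.7778.

186.78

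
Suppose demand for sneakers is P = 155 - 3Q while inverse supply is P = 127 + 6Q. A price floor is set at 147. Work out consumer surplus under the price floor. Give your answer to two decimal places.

10.67

Without the control, 155 - 3Q = 127 + 6Q so Q* = 3.1111 and P* = 145.6667.
At P = 147, buyers demand (155 - 147)/3 = 2.6667 while sellers would supply more, so the quantity traded is 2.6667 at price 147.
CS is the triangle under demand above 147: (1/2)(2.6667)(155 - 147) = 10.6667.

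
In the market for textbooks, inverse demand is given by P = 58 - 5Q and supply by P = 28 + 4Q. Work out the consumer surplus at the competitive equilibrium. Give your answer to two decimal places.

27.78

Set 58 - 5Q = 28 + 4Q, which gives 30 = 9Q, so Q* = 3.3333 and P* = 58 - 5(3.3333) = 41.3333.
The demand choke price is 58, so CS = (1/2)(Q*)(58 - P*) = (1/2)(3.3333)(16.6667) = 27.7778.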